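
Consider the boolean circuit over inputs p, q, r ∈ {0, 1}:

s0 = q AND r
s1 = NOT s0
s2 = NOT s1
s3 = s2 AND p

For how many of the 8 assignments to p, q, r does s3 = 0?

7

s3 = s2 AND p must be 0, so at least one of s2, p is 0.
Enumerating the 8 input combinations, 7 give s3 = 0 and 1 give s3 = 1.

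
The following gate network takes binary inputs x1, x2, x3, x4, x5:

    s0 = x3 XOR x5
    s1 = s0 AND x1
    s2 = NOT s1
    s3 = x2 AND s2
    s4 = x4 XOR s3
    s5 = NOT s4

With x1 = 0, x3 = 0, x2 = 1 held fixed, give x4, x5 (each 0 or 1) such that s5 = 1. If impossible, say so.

x4=1 x5=1

s5 = NOT s4 must be 1, so s4 = 0.
s4 = x4 XOR s3 must be 0, so x4 and s3 are equal.
Check with x1 = 0, x3 = 0, x2 = 1 and x4=1, x5=1:
s0 = x3 XOR x5 = 0 XOR 1 = 1
s1 = s0 AND x1 = 1 AND 0 = 0
s2 = NOT s1 = NOT 0 = 1
s3 = x2 AND s2 = 1 AND 1 = 1
s4 = x4 XOR s3 = 1 XOR 1 = 0
s5 = NOT s4 = NOT 0 = 1
So s5 = 1.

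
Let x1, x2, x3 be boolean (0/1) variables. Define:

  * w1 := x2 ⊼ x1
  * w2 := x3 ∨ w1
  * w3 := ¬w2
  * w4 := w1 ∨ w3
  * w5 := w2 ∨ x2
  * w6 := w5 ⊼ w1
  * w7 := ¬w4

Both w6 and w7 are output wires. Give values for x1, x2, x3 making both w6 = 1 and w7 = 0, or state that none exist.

Check with x1=1, x2=1, x3=0:
w1 = x2 ⊼ x1 = 1 ⊼ 1 = 0
w2 = x3 ∨ w1 = 0 ∨ 0 = 0
w3 = ¬w2 = ¬0 = 1
w4 = w1 ∨ w3 = 0 ∨ 1 = 1
w5 = w2 ∨ x2 = 0 ∨ 1 = 1
w6 = w5 ⊼ w1 = 1 ⊼ 0 = 1
w7 = ¬w4 = ¬1 = 0
So w6 = 1 and w7 = 0.

x1=1, x2=1, x3=0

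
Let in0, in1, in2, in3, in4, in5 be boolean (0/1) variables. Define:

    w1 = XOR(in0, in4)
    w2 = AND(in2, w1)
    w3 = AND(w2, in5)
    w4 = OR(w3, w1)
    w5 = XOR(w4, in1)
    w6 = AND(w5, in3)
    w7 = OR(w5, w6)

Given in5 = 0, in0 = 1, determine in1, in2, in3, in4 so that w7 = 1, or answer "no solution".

in1=1, in2=1, in3=0, in4=1

w7 = OR(w5, w6) must be 1, so at least one of w5, w6 is 1.
Check with in5 = 0, in0 = 1 and in1=1, in2=1, in3=0, in4=1:
w1 = XOR(in0, in4) = XOR(1, 1) = 0
w2 = AND(in2, w1) = AND(1, 0) = 0
w3 = AND(w2, in5) = AND(0, 0) = 0
w4 = OR(w3, w1) = OR(0, 0) = 0
w5 = XOR(w4, in1) = XOR(0, 1) = 1
w6 = AND(w5, in3) = AND(1, 0) = 0
w7 = OR(w5, w6) = OR(1, 0) = 1
So w7 = 1.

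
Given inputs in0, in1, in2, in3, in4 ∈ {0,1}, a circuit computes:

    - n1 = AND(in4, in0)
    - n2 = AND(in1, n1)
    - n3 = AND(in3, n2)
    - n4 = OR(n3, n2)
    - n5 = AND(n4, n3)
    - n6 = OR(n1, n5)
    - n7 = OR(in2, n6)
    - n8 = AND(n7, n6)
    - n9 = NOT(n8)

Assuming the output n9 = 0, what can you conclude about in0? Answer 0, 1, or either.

1

n9 = NOT(n8) must be 0, so n8 = 1.
n8 = AND(n7, n6) must be 1, so both n7 = 1 and n6 = 1.
n7 = OR(in2, n6) must be 1, so at least one of in2, n6 is 1.
Every assignment with n9 = 0 has in0 = 1; there are 8 such assignment(s).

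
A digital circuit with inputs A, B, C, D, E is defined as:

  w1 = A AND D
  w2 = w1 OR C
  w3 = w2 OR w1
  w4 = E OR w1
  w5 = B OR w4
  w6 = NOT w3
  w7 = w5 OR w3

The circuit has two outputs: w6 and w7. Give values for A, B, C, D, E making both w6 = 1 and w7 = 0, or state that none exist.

Check with A=1, B=0, C=0, D=0, E=0:
w1 = A AND D = 1 AND 0 = 0
w2 = w1 OR C = 0 OR 0 = 0
w3 = w2 OR w1 = 0 OR 0 = 0
w4 = E OR w1 = 0 OR 0 = 0
w5 = B OR w4 = 0 OR 0 = 0
w6 = NOT w3 = NOT 0 = 1
w7 = w5 OR w3 = 0 OR 0 = 0
So w6 = 1 and w7 = 0.

A=1, B=0, C=0, D=0, E=0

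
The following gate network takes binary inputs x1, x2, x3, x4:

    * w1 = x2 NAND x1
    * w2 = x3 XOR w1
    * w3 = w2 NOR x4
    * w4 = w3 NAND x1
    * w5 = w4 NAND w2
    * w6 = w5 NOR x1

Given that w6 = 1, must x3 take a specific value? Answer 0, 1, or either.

0

w6 = w5 NOR x1 must be 1, so both w5 = 0 and x1 = 0.
w5 = w4 NAND w2 must be 0, so both w4 = 1 and w2 = 1.
Every assignment with w6 = 1 has x3 = 0; there are 4 such assignment(s).
  x1=0, x2=0, x3=0, x4=0
  x1=0, x2=0, x3=0, x4=1
  x1=0, x2=1, x3=0, x4=0
  x1=0, x2=1, x3=0, x4=1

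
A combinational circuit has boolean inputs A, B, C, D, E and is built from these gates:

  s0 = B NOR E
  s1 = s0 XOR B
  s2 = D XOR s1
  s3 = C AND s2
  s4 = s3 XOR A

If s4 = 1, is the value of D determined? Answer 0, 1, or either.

either

Both values of D occur among assignments with s4 = 1:
  D=0: A=0, B=0, C=1, D=0, E=0
  D=1: A=0, B=0, C=1, D=1, E=1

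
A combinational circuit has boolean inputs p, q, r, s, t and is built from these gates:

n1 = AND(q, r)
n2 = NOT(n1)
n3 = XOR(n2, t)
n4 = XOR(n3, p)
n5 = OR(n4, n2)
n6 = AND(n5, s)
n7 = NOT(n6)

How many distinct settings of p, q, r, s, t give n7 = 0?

14

n7 = NOT(n6) must be 0, so n6 = 1.
Enumerating the 32 input combinations, 14 give n7 = 0 and 18 give n7 = 1.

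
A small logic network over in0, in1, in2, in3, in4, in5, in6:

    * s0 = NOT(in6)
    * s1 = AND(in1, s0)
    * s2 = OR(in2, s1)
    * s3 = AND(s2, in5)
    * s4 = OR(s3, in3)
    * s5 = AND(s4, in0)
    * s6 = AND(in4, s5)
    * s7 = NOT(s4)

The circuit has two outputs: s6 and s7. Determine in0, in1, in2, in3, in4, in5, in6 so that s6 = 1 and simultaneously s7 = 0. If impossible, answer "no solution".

in0=1, in1=0, in2=1, in3=0, in4=1, in5=1, in6=0

Check with in0=1, in1=0, in2=1, in3=0, in4=1, in5=1, in6=0:
s0 = NOT(in6) = NOT 0 = 1
s1 = AND(in1, s0) = AND(0, 1) = 0
s2 = OR(in2, s1) = OR(1, 0) = 1
s3 = AND(s2, in5) = AND(1, 1) = 1
s4 = OR(s3, in3) = OR(1, 0) = 1
s5 = AND(s4, in0) = AND(1, 1) = 1
s6 = AND(in4, s5) = AND(1, 1) = 1
s7 = NOT(s4) = NOT 1 = 0
So s6 = 1 and s7 = 0.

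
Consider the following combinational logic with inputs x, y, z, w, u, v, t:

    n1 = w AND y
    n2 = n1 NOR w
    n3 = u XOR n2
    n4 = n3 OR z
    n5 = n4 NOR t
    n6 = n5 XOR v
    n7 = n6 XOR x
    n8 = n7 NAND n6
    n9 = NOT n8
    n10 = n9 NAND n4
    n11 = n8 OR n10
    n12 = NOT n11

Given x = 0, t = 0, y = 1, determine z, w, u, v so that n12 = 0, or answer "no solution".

Check with x = 0, t = 0, y = 1 and z=0, w=1, u=0, v=0:
n1 = w AND y = 1 AND 1 = 1
n2 = n1 NOR w = 1 NOR 1 = 0
n3 = u XOR n2 = 0 XOR 0 = 0
n4 = n3 OR z = 0 OR 0 = 0
n5 = n4 NOR t = 0 NOR 0 = 1
n6 = n5 XOR v = 1 XOR 0 = 1
n7 = n6 XOR x = 1 XOR 0 = 1
n8 = n7 NAND n6 = 1 NAND 1 = 0
n9 = NOT n8 = NOT 0 = 1
n10 = n9 NAND n4 = 1 NAND 0 = 1
n11 = n8 OR n10 = 0 OR 1 = 1
n12 = NOT n11 = NOT 1 = 0
So n12 = 0.

z=0, w=1, u=0, v=0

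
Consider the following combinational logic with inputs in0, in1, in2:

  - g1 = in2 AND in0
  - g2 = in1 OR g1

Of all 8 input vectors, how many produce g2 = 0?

g2 = in1 OR g1 must be 0, so both in1 = 0 and g1 = 0.
g1 = in2 AND in0 must be 0, so at least one of in2, in0 is 0.
Satisfying assignments:
  in0=0, in1=0, in2=0
  in0=0, in1=0, in2=1
  in0=1, in1=0, in2=0

3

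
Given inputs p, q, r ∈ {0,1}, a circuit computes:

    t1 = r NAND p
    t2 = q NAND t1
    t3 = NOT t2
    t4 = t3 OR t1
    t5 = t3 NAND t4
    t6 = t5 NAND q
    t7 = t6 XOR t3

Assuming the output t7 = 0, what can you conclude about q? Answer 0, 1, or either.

1

t7 = t6 XOR t3 must be 0, so t6 and t3 are equal.
Every assignment with t7 = 0 has q = 1; there are 4 such assignment(s).
  p=0, q=1, r=0
  p=0, q=1, r=1
  p=1, q=1, r=0
  p=1, q=1, r=1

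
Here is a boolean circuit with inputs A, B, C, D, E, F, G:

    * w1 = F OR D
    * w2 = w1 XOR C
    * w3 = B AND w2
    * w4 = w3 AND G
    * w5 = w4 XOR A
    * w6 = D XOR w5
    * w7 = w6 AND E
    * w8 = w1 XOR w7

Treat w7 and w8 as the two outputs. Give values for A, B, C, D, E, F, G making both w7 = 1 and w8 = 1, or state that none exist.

Check with A=1, B=0, C=1, D=0, E=1, F=0, G=0:
w1 = F OR D = 0 OR 0 = 0
w2 = w1 XOR C = 0 XOR 1 = 1
w3 = B AND w2 = 0 AND 1 = 0
w4 = w3 AND G = 0 AND 0 = 0
w5 = w4 XOR A = 0 XOR 1 = 1
w6 = D XOR w5 = 0 XOR 1 = 1
w7 = w6 AND E = 1 AND 1 = 1
w8 = w1 XOR w7 = 0 XOR 1 = 1
So w7 = 1 and w8 = 1.

A=1, B=0, C=1, D=0, E=1, F=0, G=0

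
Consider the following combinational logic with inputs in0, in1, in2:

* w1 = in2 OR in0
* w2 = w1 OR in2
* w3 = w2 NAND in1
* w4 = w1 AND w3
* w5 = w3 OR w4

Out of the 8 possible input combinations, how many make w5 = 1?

w5 = w3 OR w4 must be 1, so at least one of w3, w4 is 1.
Satisfying assignments:
  in0=0, in1=0, in2=0
  in0=0, in1=0, in2=1
  in0=0, in1=1, in2=0
  in0=1, in1=0, in2=0
  in0=1, in1=0, in2=1

5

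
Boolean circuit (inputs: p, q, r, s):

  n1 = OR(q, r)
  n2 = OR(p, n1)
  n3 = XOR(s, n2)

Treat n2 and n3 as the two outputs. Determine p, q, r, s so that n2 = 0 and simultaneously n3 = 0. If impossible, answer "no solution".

Check with p=0, q=0, r=0, s=0:
n1 = OR(q, r) = OR(0, 0) = 0
n2 = OR(p, n1) = OR(0, 0) = 0
n3 = XOR(s, n2) = XOR(0, 0) = 0
So n2 = 0 and n3 = 0.

p=0, q=0, r=0, s=0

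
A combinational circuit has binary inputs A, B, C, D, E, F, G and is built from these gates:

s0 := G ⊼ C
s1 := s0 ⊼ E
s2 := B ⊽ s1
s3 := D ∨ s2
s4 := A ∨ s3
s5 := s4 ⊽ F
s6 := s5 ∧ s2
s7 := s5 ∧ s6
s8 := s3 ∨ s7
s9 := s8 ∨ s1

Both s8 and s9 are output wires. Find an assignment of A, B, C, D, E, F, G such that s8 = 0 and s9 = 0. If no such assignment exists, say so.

A=0, B=1, C=0, D=0, E=1, F=0, G=0

Check with A=0, B=1, C=0, D=0, E=1, F=0, G=0:
s0 = G ⊼ C = 0 ⊼ 0 = 1
s1 = s0 ⊼ E = 1 ⊼ 1 = 0
s2 = B ⊽ s1 = 1 ⊽ 0 = 0
s3 = D ∨ s2 = 0 ∨ 0 = 0
s4 = A ∨ s3 = 0 ∨ 0 = 0
s5 = s4 ⊽ F = 0 ⊽ 0 = 1
s6 = s5 ∧ s2 = 1 ∧ 0 = 0
s7 = s5 ∧ s6 = 1 ∧ 0 = 0
s8 = s3 ∨ s7 = 0 ∨ 0 = 0
s9 = s8 ∨ s1 = 0 ∨ 0 = 0
So s8 = 0 and s9 = 0.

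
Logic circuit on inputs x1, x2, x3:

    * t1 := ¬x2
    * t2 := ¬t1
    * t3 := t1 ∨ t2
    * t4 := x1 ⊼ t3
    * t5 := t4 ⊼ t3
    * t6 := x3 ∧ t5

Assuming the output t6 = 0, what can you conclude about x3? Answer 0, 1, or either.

Both values of x3 occur among assignments with t6 = 0:
  x3=0: x1=0, x2=0, x3=0
  x3=1: x1=0, x2=0, x3=1

either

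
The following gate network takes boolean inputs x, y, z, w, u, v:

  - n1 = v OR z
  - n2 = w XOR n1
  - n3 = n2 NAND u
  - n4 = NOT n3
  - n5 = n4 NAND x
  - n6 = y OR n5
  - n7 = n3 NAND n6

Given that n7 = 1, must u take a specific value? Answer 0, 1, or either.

n7 = n3 NAND n6 must be 1, so at least one of n3, n6 is 0.
Every assignment with n7 = 1 has u = 1; there are 16 such assignment(s).

1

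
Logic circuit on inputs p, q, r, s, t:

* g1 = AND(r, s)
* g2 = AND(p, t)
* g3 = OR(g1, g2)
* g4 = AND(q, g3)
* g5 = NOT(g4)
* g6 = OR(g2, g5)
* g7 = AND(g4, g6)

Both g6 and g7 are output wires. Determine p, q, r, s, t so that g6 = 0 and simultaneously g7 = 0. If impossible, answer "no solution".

p=1, q=1, r=1, s=1, t=0

Check with p=1, q=1, r=1, s=1, t=0:
g1 = AND(r, s) = AND(1, 1) = 1
g2 = AND(p, t) = AND(1, 0) = 0
g3 = OR(g1, g2) = OR(1, 0) = 1
g4 = AND(q, g3) = AND(1, 1) = 1
g5 = NOT(g4) = NOT 1 = 0
g6 = OR(g2, g5) = OR(0, 0) = 0
g7 = AND(g4, g6) = AND(1, 0) = 0
So g6 = 0 and g7 = 0.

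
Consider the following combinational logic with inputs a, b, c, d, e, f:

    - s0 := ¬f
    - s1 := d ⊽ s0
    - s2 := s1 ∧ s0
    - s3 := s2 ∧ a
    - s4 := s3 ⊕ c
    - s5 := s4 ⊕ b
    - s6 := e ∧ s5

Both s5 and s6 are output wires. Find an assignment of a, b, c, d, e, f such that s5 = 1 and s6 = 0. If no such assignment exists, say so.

a=0, b=0, c=1, d=1, e=0, f=0

Check with a=0, b=0, c=1, d=1, e=0, f=0:
s0 = ¬f = ¬0 = 1
s1 = d ⊽ s0 = 1 ⊽ 1 = 0
s2 = s1 ∧ s0 = 0 ∧ 1 = 0
s3 = s2 ∧ a = 0 ∧ 0 = 0
s4 = s3 ⊕ c = 0 ⊕ 1 = 1
s5 = s4 ⊕ b = 1 ⊕ 0 = 1
s6 = e ∧ s5 = 0 ∧ 1 = 0
So s5 = 1 and s6 = 0.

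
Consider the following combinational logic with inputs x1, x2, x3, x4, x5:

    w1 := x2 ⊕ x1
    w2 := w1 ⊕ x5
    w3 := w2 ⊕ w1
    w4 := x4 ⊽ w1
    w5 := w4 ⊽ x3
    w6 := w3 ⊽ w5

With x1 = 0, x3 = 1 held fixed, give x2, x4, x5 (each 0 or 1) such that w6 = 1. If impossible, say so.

x2=1, x4=0, x5=0

Check with x1 = 0, x3 = 1 and x2=1, x4=0, x5=0:
w1 = x2 ⊕ x1 = 1 ⊕ 0 = 1
w2 = w1 ⊕ x5 = 1 ⊕ 0 = 1
w3 = w2 ⊕ w1 = 1 ⊕ 1 = 0
w4 = x4 ⊽ w1 = 0 ⊽ 1 = 0
w5 = w4 ⊽ x3 = 0 ⊽ 1 = 0
w6 = w3 ⊽ w5 = 0 ⊽ 0 = 1
So w6 = 1.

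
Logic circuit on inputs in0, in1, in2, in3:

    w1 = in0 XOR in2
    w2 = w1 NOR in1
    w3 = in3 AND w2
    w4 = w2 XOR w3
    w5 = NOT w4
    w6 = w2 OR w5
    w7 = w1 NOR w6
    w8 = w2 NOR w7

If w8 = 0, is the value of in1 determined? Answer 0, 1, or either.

w8 = w2 NOR w7 must be 0, so at least one of w2, w7 is 1.
Every assignment with w8 = 0 has in1 = 0; there are 4 such assignment(s).
  in0=0, in1=0, in2=0, in3=0
  in0=0, in1=0, in2=0, in3=1
  in0=1, in1=0, in2=1, in3=0
  in0=1, in1=0, in2=1, in3=1

0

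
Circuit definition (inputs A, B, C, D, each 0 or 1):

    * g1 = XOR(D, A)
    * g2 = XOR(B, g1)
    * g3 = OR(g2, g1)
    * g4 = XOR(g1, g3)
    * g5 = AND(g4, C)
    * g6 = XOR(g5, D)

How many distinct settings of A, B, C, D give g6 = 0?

g6 = XOR(g5, D) must be 0, so g5 and D are equal.
Enumerating the 16 input combinations, 8 give g6 = 0 and 8 give g6 = 1.

8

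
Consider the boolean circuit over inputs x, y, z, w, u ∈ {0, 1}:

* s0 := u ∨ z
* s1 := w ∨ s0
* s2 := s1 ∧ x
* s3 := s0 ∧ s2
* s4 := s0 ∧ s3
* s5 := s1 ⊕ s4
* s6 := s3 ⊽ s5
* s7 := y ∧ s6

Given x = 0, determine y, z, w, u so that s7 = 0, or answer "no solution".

y=1, z=0, w=1, u=0

s7 = y ∧ s6 must be 0, so at least one of y, s6 is 0.
Check with x = 0 and y=1, z=0, w=1, u=0:
s0 = u ∨ z = 0 ∨ 0 = 0
s1 = w ∨ s0 = 1 ∨ 0 = 1
s2 = s1 ∧ x = 1 ∧ 0 = 0
s3 = s0 ∧ s2 = 0 ∧ 0 = 0
s4 = s0 ∧ s3 = 0 ∧ 0 = 0
s5 = s1 ⊕ s4 = 1 ⊕ 0 = 1
s6 = s3 ⊽ s5 = 0 ⊽ 1 = 0
s7 = y ∧ s6 = 1 ∧ 0 = 0
So s7 = 0.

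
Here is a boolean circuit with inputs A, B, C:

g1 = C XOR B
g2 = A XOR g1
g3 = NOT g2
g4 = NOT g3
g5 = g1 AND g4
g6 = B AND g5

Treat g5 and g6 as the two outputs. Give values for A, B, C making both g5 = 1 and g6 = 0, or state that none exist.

Check with A=0, B=0, C=1:
g1 = C XOR B = 1 XOR 0 = 1
g2 = A XOR g1 = 0 XOR 1 = 1
g3 = NOT g2 = NOT 1 = 0
g4 = NOT g3 = NOT 0 = 1
g5 = g1 AND g4 = 1 AND 1 = 1
g6 = B AND g5 = 0 AND 1 = 0
So g5 = 1 and g6 = 0.

A=0, B=0, C=1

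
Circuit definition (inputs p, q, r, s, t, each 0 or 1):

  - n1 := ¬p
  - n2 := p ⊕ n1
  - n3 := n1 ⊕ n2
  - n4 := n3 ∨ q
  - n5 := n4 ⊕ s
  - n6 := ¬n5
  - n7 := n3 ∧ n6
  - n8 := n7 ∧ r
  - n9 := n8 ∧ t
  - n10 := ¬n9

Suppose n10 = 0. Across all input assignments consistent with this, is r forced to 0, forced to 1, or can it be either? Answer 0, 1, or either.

n10 = ¬n9 must be 0, so n9 = 1.
n9 = n8 ∧ t must be 1, so both n8 = 1 and t = 1.
n8 = n7 ∧ r must be 1, so both n7 = 1 and r = 1.
Every assignment with n10 = 0 has r = 1; there are 2 such assignment(s).
  p=1, q=0, r=1, s=1, t=1
  p=1, q=1, r=1, s=1, t=1

1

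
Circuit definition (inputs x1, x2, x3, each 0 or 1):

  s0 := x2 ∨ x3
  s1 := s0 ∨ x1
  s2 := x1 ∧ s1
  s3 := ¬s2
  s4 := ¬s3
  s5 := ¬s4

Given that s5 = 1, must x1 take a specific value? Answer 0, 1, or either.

0

s5 = ¬s4 must be 1, so s4 = 0.
s4 = ¬s3 must be 0, so s3 = 1.
s3 = ¬s2 must be 1, so s2 = 0.
Every assignment with s5 = 1 has x1 = 0; there are 4 such assignment(s).
  x1=0, x2=0, x3=0
  x1=0, x2=0, x3=1
  x1=0, x2=1, x3=0
  x1=0, x2=1, x3=1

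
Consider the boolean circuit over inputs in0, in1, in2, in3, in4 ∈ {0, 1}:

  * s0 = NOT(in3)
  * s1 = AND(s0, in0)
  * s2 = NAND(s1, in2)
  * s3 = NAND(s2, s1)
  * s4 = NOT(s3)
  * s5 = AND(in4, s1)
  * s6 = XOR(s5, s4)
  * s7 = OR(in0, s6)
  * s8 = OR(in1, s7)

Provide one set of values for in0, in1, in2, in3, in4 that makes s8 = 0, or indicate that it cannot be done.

s8 = OR(in1, s7) must be 0, so both in1 = 0 and s7 = 0.
Check with in0=0, in1=0, in2=0, in3=0, in4=0:
s0 = NOT(in3) = NOT 0 = 1
s1 = AND(s0, in0) = AND(1, 0) = 0
s2 = NAND(s1, in2) = NAND(0, 0) = 1
s3 = NAND(s2, s1) = NAND(1, 0) = 1
s4 = NOT(s3) = NOT 1 = 0
s5 = AND(in4, s1) = AND(0, 0) = 0
s6 = XOR(s5, s4) = XOR(0, 0) = 0
s7 = OR(in0, s6) = OR(0, 0) = 0
s8 = OR(in1, s7) = OR(0, 0) = 0
So s8 = 0 as required.

in0=0, in1=0, in2=0, in3=0, in4=0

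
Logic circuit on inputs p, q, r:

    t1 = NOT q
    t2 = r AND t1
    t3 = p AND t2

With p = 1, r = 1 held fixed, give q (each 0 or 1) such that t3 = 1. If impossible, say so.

Check with p = 1, r = 1 and q=0:
t1 = NOT q = NOT 0 = 1
t2 = r AND t1 = 1 AND 1 = 1
t3 = p AND t2 = 1 AND 1 = 1
So t3 = 1.

q=0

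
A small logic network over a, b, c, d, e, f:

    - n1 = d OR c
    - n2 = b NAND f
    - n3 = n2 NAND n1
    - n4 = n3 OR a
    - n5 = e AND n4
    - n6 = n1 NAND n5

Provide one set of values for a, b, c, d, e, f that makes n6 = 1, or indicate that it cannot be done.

n6 = n1 NAND n5 must be 1, so at least one of n1, n5 is 0.
Check with a=1, b=1, c=0, d=1, e=0, f=1:
n1 = d OR c = 1 OR 0 = 1
n2 = b NAND f = 1 NAND 1 = 0
n3 = n2 NAND n1 = 0 NAND 1 = 1
n4 = n3 OR a = 1 OR 1 = 1
n5 = e AND n4 = 0 AND 1 = 0
n6 = n1 NAND n5 = 1 NAND 0 = 1
So n6 = 1 as required.

a=1, b=1, c=0, d=1, e=0, f=1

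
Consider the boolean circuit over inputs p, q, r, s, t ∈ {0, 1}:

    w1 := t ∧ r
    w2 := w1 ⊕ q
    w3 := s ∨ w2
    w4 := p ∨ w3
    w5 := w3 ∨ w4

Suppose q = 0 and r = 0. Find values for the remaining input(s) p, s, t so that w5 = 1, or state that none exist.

w5 = w3 ∨ w4 must be 1, so at least one of w3, w4 is 1.
Check with q = 0 and r = 0 and p=1, s=0, t=0:
w1 = t ∧ r = 0 ∧ 0 = 0
w2 = w1 ⊕ q = 0 ⊕ 0 = 0
w3 = s ∨ w2 = 0 ∨ 0 = 0
w4 = p ∨ w3 = 1 ∨ 0 = 1
w5 = w3 ∨ w4 = 0 ∨ 1 = 1
So w5 = 1.

p=1, s=0, t=0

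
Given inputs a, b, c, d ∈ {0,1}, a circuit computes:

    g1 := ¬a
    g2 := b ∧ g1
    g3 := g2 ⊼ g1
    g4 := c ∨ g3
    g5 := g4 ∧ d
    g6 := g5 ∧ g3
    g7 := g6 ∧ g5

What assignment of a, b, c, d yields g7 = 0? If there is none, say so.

a=0, b=1, c=1, d=1

g7 = g6 ∧ g5 must be 0, so at least one of g6, g5 is 0.
Check with a=0, b=1, c=1, d=1:
g1 = ¬a = ¬0 = 1
g2 = b ∧ g1 = 1 ∧ 1 = 1
g3 = g2 ⊼ g1 = 1 ⊼ 1 = 0
g4 = c ∨ g3 = 1 ∨ 0 = 1
g5 = g4 ∧ d = 1 ∧ 1 = 1
g6 = g5 ∧ g3 = 1 ∧ 0 = 0
g7 = g6 ∧ g5 = 0 ∧ 1 = 0
So g7 = 0 as required.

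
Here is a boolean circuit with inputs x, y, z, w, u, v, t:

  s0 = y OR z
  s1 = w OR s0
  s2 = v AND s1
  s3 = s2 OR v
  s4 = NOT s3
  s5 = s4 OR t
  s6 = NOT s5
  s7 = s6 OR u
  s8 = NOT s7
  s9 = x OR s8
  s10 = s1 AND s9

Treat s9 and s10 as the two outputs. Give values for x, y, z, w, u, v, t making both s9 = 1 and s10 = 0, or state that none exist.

Check with x=1, y=0, z=0, w=0, u=1, v=0, t=0:
s0 = y OR z = 0 OR 0 = 0
s1 = w OR s0 = 0 OR 0 = 0
s2 = v AND s1 = 0 AND 0 = 0
s3 = s2 OR v = 0 OR 0 = 0
s4 = NOT s3 = NOT 0 = 1
s5 = s4 OR t = 1 OR 0 = 1
s6 = NOT s5 = NOT 1 = 0
s7 = s6 OR u = 0 OR 1 = 1
s8 = NOT s7 = NOT 1 = 0
s9 = x OR s8 = 1 OR 0 = 1
s10 = s1 AND s9 = 0 AND 1 = 0
So s9 = 1 and s10 = 0.

x=1, y=0, z=0, w=0, u=1, v=0, t=0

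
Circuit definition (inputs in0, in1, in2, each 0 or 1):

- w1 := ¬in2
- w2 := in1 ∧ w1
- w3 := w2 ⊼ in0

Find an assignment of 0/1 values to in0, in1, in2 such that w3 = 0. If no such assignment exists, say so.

in0=1 in1=1 in2=0

Check with in0=1 in1=1 in2=0:
w1 = ¬in2 = ¬0 = 1
w2 = in1 ∧ w1 = 1 ∧ 1 = 1
w3 = w2 ⊼ in0 = 1 ⊼ 1 = 0
So w3 = 0 as required.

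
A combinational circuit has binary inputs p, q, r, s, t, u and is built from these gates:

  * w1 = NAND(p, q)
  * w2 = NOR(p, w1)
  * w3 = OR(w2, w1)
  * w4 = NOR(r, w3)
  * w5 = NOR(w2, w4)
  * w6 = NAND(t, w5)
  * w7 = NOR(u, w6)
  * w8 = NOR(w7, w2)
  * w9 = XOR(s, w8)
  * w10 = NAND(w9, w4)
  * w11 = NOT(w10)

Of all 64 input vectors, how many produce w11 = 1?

w11 = NOT(w10) must be 1, so w10 = 0.
w10 = NAND(w9, w4) must be 0, so both w9 = 1 and w4 = 1.
Satisfying assignments:
  p=1, q=1, r=0, s=0, t=0, u=0
  p=1, q=1, r=0, s=0, t=0, u=1
  p=1, q=1, r=0, s=0, t=1, u=0
  p=1, q=1, r=0, s=0, t=1, u=1

4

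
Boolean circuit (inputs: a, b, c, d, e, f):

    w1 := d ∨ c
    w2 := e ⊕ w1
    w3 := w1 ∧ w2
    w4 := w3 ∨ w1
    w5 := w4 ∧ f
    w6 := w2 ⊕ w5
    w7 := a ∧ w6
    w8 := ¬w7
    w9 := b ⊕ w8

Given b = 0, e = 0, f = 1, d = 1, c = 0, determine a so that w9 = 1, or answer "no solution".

a=0

w9 = b ⊕ w8 must be 1, so b and w8 differ.
Check with b = 0, e = 0, f = 1, d = 1, c = 0 and a=0:
w1 = d ∨ c = 1 ∨ 0 = 1
w2 = e ⊕ w1 = 0 ⊕ 1 = 1
w3 = w1 ∧ w2 = 1 ∧ 1 = 1
w4 = w3 ∨ w1 = 1 ∨ 1 = 1
w5 = w4 ∧ f = 1 ∧ 1 = 1
w6 = w2 ⊕ w5 = 1 ⊕ 1 = 0
w7 = a ∧ w6 = 0 ∧ 0 = 0
w8 = ¬w7 = ¬0 = 1
w9 = b ⊕ w8 = 0 ⊕ 1 = 1
So w9 = 1.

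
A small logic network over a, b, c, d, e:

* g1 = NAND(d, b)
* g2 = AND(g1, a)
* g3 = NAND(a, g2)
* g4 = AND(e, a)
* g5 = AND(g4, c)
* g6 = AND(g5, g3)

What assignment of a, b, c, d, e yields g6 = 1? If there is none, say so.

a=1, b=1, c=1, d=1, e=1

g6 = AND(g5, g3) must be 1, so both g5 = 1 and g3 = 1.
g5 = AND(g4, c) must be 1, so both g4 = 1 and c = 1.
g3 = NAND(a, g2) must be 1, so at least one of a, g2 is 0.
Check with a=1, b=1, c=1, d=1, e=1:
g1 = NAND(d, b) = NAND(1, 1) = 0
g2 = AND(g1, a) = AND(0, 1) = 0
g3 = NAND(a, g2) = NAND(1, 0) = 1
g4 = AND(e, a) = AND(1, 1) = 1
g5 = AND(g4, c) = AND(1, 1) = 1
g6 = AND(g5, g3) = AND(1, 1) = 1
So g6 = 1 as required.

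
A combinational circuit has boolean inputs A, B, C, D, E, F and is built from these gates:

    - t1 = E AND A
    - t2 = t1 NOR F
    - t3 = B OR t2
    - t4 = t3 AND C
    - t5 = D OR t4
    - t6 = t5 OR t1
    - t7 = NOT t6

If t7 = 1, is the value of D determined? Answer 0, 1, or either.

0

t7 = NOT t6 must be 1, so t6 = 0.
Every assignment with t7 = 1 has D = 0; there are 15 such assignment(s).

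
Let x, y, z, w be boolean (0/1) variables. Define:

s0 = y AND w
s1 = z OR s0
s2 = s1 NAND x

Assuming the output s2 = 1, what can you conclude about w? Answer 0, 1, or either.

either

Both values of w occur among assignments with s2 = 1:
  w=0: x=0, y=0, z=0, w=0
  w=1: x=0, y=0, z=0, w=1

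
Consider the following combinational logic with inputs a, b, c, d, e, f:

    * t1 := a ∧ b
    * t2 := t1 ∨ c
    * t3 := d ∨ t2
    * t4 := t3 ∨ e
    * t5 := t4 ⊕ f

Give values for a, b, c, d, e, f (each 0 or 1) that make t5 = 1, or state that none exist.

t5 = t4 ⊕ f must be 1, so t4 and f differ.
Check with a=1, b=1, c=0, d=1, e=1, f=0:
t1 = a ∧ b = 1 ∧ 1 = 1
t2 = t1 ∨ c = 1 ∨ 0 = 1
t3 = d ∨ t2 = 1 ∨ 1 = 1
t4 = t3 ∨ e = 1 ∨ 1 = 1
t5 = t4 ⊕ f = 1 ⊕ 0 = 1
So t5 = 1 as required.

a=1, b=1, c=0, d=1, e=1, f=0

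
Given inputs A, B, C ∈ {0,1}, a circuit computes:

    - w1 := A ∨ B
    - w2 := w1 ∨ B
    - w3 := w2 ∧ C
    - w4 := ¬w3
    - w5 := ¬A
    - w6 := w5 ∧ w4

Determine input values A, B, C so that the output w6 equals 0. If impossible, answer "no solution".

w6 = w5 ∧ w4 must be 0, so at least one of w5, w4 is 0.
Check with A=1 B=1 C=0:
w1 = A ∨ B = 1 ∨ 1 = 1
w2 = w1 ∨ B = 1 ∨ 1 = 1
w3 = w2 ∧ C = 1 ∧ 0 = 0
w4 = ¬w3 = ¬0 = 1
w5 = ¬A = ¬1 = 0
w6 = w5 ∧ w4 = 0 ∧ 1 = 0
So w6 = 0 as required.

A=1 B=1 C=0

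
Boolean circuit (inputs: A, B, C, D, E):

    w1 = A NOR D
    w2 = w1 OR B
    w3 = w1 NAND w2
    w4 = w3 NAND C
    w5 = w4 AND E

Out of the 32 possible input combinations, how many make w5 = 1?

10

w5 = w4 AND E must be 1, so both w4 = 1 and E = 1.
w4 = w3 NAND C must be 1, so at least one of w3, C is 0.
Enumerating the 32 input combinations, 10 give w5 = 1 and 22 give w5 = 0.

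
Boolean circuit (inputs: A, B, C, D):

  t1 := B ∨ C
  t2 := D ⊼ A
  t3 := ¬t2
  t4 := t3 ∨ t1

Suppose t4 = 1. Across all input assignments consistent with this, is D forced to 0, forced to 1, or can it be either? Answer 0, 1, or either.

either

Both values of D occur among assignments with t4 = 1:
  D=0: A=0, B=0, C=1, D=0
  D=1: A=0, B=0, C=1, D=1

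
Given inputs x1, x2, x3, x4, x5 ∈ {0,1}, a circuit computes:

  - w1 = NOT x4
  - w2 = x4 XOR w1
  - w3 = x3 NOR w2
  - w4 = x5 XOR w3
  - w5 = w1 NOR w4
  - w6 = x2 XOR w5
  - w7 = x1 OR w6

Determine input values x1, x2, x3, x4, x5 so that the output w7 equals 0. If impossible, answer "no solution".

w7 = x1 OR w6 must be 0, so both x1 = 0 and w6 = 0.
w6 = x2 XOR w5 must be 0, so x2 and w5 are equal.
Check with x1=0, x2=0, x3=1, x4=1, x5=1:
w1 = NOT x4 = NOT 1 = 0
w2 = x4 XOR w1 = 1 XOR 0 = 1
w3 = x3 NOR w2 = 1 NOR 1 = 0
w4 = x5 XOR w3 = 1 XOR 0 = 1
w5 = w1 NOR w4 = 0 NOR 1 = 0
w6 = x2 XOR w5 = 0 XOR 0 = 0
w7 = x1 OR w6 = 0 OR 0 = 0
So w7 = 0 as required.

x1=0, x2=0, x3=1, x4=1, x5=1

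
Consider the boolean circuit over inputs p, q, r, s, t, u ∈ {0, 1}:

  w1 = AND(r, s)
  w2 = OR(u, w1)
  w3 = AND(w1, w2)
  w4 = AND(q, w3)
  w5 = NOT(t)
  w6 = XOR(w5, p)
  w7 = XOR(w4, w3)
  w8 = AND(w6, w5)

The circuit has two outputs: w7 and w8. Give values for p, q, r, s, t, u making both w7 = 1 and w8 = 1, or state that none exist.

p=0 q=0 r=1 s=1 t=0 u=0

Check with p=0 q=0 r=1 s=1 t=0 u=0:
w1 = AND(r, s) = AND(1, 1) = 1
w2 = OR(u, w1) = OR(0, 1) = 1
w3 = AND(w1, w2) = AND(1, 1) = 1
w4 = AND(q, w3) = AND(0, 1) = 0
w5 = NOT(t) = NOT 0 = 1
w6 = XOR(w5, p) = XOR(1, 0) = 1
w7 = XOR(w4, w3) = XOR(0, 1) = 1
w8 = AND(w6, w5) = AND(1, 1) = 1
So w7 = 1 and w8 = 1.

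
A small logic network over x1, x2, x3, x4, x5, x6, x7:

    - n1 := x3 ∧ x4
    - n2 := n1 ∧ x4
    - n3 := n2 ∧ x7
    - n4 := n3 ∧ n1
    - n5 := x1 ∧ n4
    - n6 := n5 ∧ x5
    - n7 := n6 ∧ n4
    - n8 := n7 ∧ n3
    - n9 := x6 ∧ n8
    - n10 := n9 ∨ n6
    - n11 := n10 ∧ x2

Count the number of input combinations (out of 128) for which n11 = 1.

2

n11 = n10 ∧ x2 must be 1, so both n10 = 1 and x2 = 1.
Enumerating the 128 input combinations, 2 give n11 = 1 and 126 give n11 = 0.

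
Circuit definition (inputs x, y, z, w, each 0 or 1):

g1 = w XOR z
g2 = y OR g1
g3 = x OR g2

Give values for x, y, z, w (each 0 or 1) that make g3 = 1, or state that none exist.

Check with x=1 y=1 z=0 w=0:
g1 = w XOR z = 0 XOR 0 = 0
g2 = y OR g1 = 1 OR 0 = 1
g3 = x OR g2 = 1 OR 1 = 1
So g3 = 1 as required.

x=1 y=1 z=0 w=0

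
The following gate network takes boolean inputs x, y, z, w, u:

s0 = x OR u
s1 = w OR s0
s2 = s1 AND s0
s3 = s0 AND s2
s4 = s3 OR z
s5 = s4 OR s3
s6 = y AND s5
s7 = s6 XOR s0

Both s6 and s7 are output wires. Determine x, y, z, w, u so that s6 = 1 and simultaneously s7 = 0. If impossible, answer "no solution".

x=0, y=1, z=1, w=1, u=1

Check with x=0, y=1, z=1, w=1, u=1:
s0 = x OR u = 0 OR 1 = 1
s1 = w OR s0 = 1 OR 1 = 1
s2 = s1 AND s0 = 1 AND 1 = 1
s3 = s0 AND s2 = 1 AND 1 = 1
s4 = s3 OR z = 1 OR 1 = 1
s5 = s4 OR s3 = 1 OR 1 = 1
s6 = y AND s5 = 1 AND 1 = 1
s7 = s6 XOR s0 = 1 XOR 1 = 0
So s6 = 1 and s7 = 0.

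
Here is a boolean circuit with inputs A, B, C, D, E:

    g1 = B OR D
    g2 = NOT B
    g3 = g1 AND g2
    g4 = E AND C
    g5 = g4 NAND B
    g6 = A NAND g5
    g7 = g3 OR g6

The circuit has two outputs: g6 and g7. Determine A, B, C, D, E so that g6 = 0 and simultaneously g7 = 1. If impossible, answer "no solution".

A=1 B=0 C=1 D=1 E=1

Check with A=1 B=0 C=1 D=1 E=1:
g1 = B OR D = 0 OR 1 = 1
g2 = NOT B = NOT 0 = 1
g3 = g1 AND g2 = 1 AND 1 = 1
g4 = E AND C = 1 AND 1 = 1
g5 = g4 NAND B = 1 NAND 0 = 1
g6 = A NAND g5 = 1 NAND 1 = 0
g7 = g3 OR g6 = 1 OR 0 = 1
So g6 = 0 and g7 = 1.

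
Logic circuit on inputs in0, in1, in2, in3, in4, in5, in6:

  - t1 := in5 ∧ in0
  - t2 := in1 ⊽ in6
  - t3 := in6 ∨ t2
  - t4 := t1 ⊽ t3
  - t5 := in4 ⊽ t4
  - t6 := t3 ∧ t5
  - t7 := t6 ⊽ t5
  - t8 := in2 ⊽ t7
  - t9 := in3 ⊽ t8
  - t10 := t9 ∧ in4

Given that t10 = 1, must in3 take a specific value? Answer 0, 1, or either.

t10 = t9 ∧ in4 must be 1, so both t9 = 1 and in4 = 1.
t9 = in3 ⊽ t8 must be 1, so both in3 = 0 and t8 = 0.
Every assignment with t10 = 1 has in3 = 0; there are 32 such assignment(s).

0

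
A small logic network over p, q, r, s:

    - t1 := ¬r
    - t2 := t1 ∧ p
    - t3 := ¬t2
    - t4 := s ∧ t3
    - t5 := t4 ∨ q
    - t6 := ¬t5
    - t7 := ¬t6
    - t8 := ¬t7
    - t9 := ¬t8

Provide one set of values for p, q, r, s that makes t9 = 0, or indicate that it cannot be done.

p=1, q=0, r=0, s=0

Check with p=1, q=0, r=0, s=0:
t1 = ¬r = ¬0 = 1
t2 = t1 ∧ p = 1 ∧ 1 = 1
t3 = ¬t2 = ¬1 = 0
t4 = s ∧ t3 = 0 ∧ 0 = 0
t5 = t4 ∨ q = 0 ∨ 0 = 0
t6 = ¬t5 = ¬0 = 1
t7 = ¬t6 = ¬1 = 0
t8 = ¬t7 = ¬0 = 1
t9 = ¬t8 = ¬1 = 0
So t9 = 0 as required.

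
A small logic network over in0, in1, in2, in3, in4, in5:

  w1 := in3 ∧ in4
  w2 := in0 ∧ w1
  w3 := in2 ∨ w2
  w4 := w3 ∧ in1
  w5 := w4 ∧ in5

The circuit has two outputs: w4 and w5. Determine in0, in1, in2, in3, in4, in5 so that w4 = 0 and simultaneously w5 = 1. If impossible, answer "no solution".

no solution exists

Across all 64 input combinations, none give both w4 = 0 and w5 = 1.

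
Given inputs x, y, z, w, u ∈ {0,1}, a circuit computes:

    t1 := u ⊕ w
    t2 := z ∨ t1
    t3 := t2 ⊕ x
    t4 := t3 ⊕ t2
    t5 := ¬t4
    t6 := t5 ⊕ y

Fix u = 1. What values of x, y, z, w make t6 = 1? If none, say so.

x=0 y=0 z=1 w=1

t6 = t5 ⊕ y must be 1, so t5 and y differ.
Check with u = 1 and x=0, y=0, z=1, w=1:
t1 = u ⊕ w = 1 ⊕ 1 = 0
t2 = z ∨ t1 = 1 ∨ 0 = 1
t3 = t2 ⊕ x = 1 ⊕ 0 = 1
t4 = t3 ⊕ t2 = 1 ⊕ 1 = 0
t5 = ¬t4 = ¬0 = 1
t6 = t5 ⊕ y = 1 ⊕ 0 = 1
So t6 = 1.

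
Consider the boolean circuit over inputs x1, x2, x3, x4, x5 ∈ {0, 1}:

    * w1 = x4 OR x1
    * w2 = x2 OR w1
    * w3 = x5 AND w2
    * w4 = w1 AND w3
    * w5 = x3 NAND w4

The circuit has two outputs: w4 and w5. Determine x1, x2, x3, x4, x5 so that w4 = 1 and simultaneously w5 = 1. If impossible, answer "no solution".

x1=0, x2=1, x3=0, x4=1, x5=1

Check with x1=0, x2=1, x3=0, x4=1, x5=1:
w1 = x4 OR x1 = 1 OR 0 = 1
w2 = x2 OR w1 = 1 OR 1 = 1
w3 = x5 AND w2 = 1 AND 1 = 1
w4 = w1 AND w3 = 1 AND 1 = 1
w5 = x3 NAND w4 = 0 NAND 1 = 1
So w4 = 1 and w5 = 1.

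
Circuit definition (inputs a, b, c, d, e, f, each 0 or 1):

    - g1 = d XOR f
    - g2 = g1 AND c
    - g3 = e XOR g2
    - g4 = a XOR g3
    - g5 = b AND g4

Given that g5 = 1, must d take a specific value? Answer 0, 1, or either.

Both values of d occur among assignments with g5 = 1:
  d=0: a=0, b=1, c=0, d=0, e=1, f=0
  d=1: a=0, b=1, c=0, d=1, e=1, f=0

either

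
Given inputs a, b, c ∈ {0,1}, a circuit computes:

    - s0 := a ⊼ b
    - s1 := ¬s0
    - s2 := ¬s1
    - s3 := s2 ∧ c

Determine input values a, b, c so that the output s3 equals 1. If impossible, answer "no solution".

a=0, b=1, c=1

s3 = s2 ∧ c must be 1, so both s2 = 1 and c = 1.
Check with a=0, b=1, c=1:
s0 = a ⊼ b = 0 ⊼ 1 = 1
s1 = ¬s0 = ¬1 = 0
s2 = ¬s1 = ¬0 = 1
s3 = s2 ∧ c = 1 ∧ 1 = 1
So s3 = 1 as required.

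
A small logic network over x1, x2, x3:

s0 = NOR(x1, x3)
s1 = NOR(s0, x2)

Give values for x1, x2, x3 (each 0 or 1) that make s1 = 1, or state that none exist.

Check with x1=0, x2=0, x3=1:
s0 = NOR(x1, x3) = NOR(0, 1) = 0
s1 = NOR(s0, x2) = NOR(0, 0) = 1
So s1 = 1 as required.

x1=0, x2=0, x3=1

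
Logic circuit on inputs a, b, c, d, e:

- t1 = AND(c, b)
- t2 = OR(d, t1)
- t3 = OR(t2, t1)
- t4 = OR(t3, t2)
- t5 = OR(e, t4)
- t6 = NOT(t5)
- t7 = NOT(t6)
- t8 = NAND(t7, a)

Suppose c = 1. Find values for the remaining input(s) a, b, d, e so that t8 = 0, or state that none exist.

a=1 b=1 d=1 e=1

t8 = NAND(t7, a) must be 0, so both t7 = 1 and a = 1.
Check with c = 1 and a=1, b=1, d=1, e=1:
t1 = AND(c, b) = AND(1, 1) = 1
t2 = OR(d, t1) = OR(1, 1) = 1
t3 = OR(t2, t1) = OR(1, 1) = 1
t4 = OR(t3, t2) = OR(1, 1) = 1
t5 = OR(e, t4) = OR(1, 1) = 1
t6 = NOT(t5) = NOT 1 = 0
t7 = NOT(t6) = NOT 0 = 1
t8 = NAND(t7, a) = NAND(1, 1) = 0
So t8 = 0.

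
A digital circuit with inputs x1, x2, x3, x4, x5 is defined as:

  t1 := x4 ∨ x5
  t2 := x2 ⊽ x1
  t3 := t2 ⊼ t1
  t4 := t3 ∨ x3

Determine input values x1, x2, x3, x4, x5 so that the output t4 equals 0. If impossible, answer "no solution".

x1=0, x2=0, x3=0, x4=1, x5=1

t4 = t3 ∨ x3 must be 0, so both t3 = 0 and x3 = 0.
Check with x1=0, x2=0, x3=0, x4=1, x5=1:
t1 = x4 ∨ x5 = 1 ∨ 1 = 1
t2 = x2 ⊽ x1 = 0 ⊽ 0 = 1
t3 = t2 ⊼ t1 = 1 ⊼ 1 = 0
t4 = t3 ∨ x3 = 0 ∨ 0 = 0
So t4 = 0 as required.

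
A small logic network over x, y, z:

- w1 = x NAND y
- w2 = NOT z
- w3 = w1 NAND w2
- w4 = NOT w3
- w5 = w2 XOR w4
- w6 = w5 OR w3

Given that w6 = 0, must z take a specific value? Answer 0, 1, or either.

0

w6 = w5 OR w3 must be 0, so both w5 = 0 and w3 = 0.
w5 = w2 XOR w4 must be 0, so w2 and w4 are equal.
Every assignment with w6 = 0 has z = 0; there are 3 such assignment(s).
  x=0, y=0, z=0
  x=0, y=1, z=0
  x=1, y=0, z=0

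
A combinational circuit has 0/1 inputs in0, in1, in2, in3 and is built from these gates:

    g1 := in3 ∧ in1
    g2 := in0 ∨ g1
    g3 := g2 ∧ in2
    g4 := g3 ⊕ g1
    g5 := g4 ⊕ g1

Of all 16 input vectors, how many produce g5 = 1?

g5 = g4 ⊕ g1 must be 1, so g4 and g1 differ.
Satisfying assignments:
  in0=0, in1=1, in2=1, in3=1
  in0=1, in1=0, in2=1, in3=0
  in0=1, in1=0, in2=1, in3=1
  in0=1, in1=1, in2=1, in3=0
  in0=1, in1=1, in2=1, in3=1

5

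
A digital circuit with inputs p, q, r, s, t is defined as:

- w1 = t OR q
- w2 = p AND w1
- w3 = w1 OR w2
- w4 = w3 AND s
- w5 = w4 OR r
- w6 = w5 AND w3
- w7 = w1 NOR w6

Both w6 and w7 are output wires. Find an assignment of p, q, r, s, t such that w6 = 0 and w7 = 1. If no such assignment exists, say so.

Check with p=1 q=0 r=0 s=0 t=0:
w1 = t OR q = 0 OR 0 = 0
w2 = p AND w1 = 1 AND 0 = 0
w3 = w1 OR w2 = 0 OR 0 = 0
w4 = w3 AND s = 0 AND 0 = 0
w5 = w4 OR r = 0 OR 0 = 0
w6 = w5 AND w3 = 0 AND 0 = 0
w7 = w1 NOR w6 = 0 NOR 0 = 1
So w6 = 0 and w7 = 1.

p=1 q=0 r=0 s=0 t=0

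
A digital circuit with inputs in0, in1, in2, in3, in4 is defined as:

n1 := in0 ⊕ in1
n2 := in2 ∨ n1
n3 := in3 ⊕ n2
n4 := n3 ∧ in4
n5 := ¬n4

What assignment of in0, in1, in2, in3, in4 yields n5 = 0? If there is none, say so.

in0=1, in1=1, in2=0, in3=1, in4=1

Check with in0=1, in1=1, in2=0, in3=1, in4=1:
n1 = in0 ⊕ in1 = 1 ⊕ 1 = 0
n2 = in2 ∨ n1 = 0 ∨ 0 = 0
n3 = in3 ⊕ n2 = 1 ⊕ 0 = 1
n4 = n3 ∧ in4 = 1 ∧ 1 = 1
n5 = ¬n4 = ¬1 = 0
So n5 = 0 as required.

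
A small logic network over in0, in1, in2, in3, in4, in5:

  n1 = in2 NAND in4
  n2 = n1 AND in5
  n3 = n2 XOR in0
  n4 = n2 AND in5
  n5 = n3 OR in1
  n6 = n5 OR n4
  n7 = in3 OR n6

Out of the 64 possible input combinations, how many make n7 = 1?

59

n7 = in3 OR n6 must be 1, so at least one of in3, n6 is 1.
Enumerating the 64 input combinations, 59 give n7 = 1 and 5 give n7 = 0.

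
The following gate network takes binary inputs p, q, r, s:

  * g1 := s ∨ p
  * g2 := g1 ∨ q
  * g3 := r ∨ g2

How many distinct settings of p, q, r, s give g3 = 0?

1

g3 = r ∨ g2 must be 0, so both r = 0 and g2 = 0.
g2 = g1 ∨ q must be 0, so both g1 = 0 and q = 0.
g1 = s ∨ p must be 0, so both s = 0 and p = 0.
Satisfying assignments:
  p=0, q=0, r=0, s=0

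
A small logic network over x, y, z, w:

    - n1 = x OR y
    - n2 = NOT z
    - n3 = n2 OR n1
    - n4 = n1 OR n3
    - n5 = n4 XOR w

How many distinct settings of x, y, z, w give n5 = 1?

n5 = n4 XOR w must be 1, so n4 and w differ.
Enumerating the 16 input combinations, 8 give n5 = 1 and 8 give n5 = 0.

8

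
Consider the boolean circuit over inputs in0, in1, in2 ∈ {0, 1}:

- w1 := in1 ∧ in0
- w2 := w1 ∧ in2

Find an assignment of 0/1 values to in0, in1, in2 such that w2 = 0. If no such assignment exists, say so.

in0=0, in1=0, in2=1

Check with in0=0, in1=0, in2=1:
w1 = in1 ∧ in0 = 0 ∧ 0 = 0
w2 = w1 ∧ in2 = 0 ∧ 1 = 0
So w2 = 0 as required.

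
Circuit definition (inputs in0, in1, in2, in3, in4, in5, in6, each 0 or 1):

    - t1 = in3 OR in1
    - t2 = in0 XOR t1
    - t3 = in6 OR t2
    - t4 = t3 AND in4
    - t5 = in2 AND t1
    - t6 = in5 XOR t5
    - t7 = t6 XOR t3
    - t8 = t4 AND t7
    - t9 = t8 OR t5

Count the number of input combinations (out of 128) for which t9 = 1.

t9 = t8 OR t5 must be 1, so at least one of t8, t5 is 1.
Enumerating the 128 input combinations, 63 give t9 = 1 and 65 give t9 = 0.

63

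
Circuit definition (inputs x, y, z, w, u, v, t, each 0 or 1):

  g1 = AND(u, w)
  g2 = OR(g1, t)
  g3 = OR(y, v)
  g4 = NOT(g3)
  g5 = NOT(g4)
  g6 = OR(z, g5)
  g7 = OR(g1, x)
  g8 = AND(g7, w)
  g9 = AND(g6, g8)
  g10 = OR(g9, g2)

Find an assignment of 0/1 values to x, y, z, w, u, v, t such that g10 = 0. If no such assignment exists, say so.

x=1 y=0 z=0 w=0 u=0 v=0 t=0

g10 = OR(g9, g2) must be 0, so both g9 = 0 and g2 = 0.
Check with x=1 y=0 z=0 w=0 u=0 v=0 t=0:
g1 = AND(u, w) = AND(0, 0) = 0
g2 = OR(g1, t) = OR(0, 0) = 0
g3 = OR(y, v) = OR(0, 0) = 0
g4 = NOT(g3) = NOT 0 = 1
g5 = NOT(g4) = NOT 1 = 0
g6 = OR(z, g5) = OR(0, 0) = 0
g7 = OR(g1, x) = OR(0, 1) = 1
g8 = AND(g7, w) = AND(1, 0) = 0
g9 = AND(g6, g8) = AND(0, 0) = 0
g10 = OR(g9, g2) = OR(0, 0) = 0
So g10 = 0 as required.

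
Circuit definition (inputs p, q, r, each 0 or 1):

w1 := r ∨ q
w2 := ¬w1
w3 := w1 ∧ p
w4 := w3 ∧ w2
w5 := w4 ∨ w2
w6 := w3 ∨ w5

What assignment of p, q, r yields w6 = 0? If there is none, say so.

w6 = w3 ∨ w5 must be 0, so both w3 = 0 and w5 = 0.
w3 = w1 ∧ p must be 0, so at least one of w1, p is 0.
Check with p=0, q=1, r=1:
w1 = r ∨ q = 1 ∨ 1 = 1
w2 = ¬w1 = ¬1 = 0
w3 = w1 ∧ p = 1 ∧ 0 = 0
w4 = w3 ∧ w2 = 0 ∧ 0 = 0
w5 = w4 ∨ w2 = 0 ∨ 0 = 0
w6 = w3 ∨ w5 = 0 ∨ 0 = 0
So w6 = 0 as required.

p=0, q=1, r=1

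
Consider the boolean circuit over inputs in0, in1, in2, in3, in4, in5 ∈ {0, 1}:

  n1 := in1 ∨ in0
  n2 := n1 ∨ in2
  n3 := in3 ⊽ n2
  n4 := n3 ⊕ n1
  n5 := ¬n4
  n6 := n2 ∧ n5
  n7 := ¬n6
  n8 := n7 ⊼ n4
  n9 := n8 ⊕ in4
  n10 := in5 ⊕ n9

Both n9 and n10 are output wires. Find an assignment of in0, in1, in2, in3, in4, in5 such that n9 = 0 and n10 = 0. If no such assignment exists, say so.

in0=0, in1=1, in2=1, in3=0, in4=0, in5=0

Check with in0=0, in1=1, in2=1, in3=0, in4=0, in5=0:
n1 = in1 ∨ in0 = 1 ∨ 0 = 1
n2 = n1 ∨ in2 = 1 ∨ 1 = 1
n3 = in3 ⊽ n2 = 0 ⊽ 1 = 0
n4 = n3 ⊕ n1 = 0 ⊕ 1 = 1
n5 = ¬n4 = ¬1 = 0
n6 = n2 ∧ n5 = 1 ∧ 0 = 0
n7 = ¬n6 = ¬0 = 1
n8 = n7 ⊼ n4 = 1 ⊼ 1 = 0
n9 = n8 ⊕ in4 = 0 ⊕ 0 = 0
n10 = in5 ⊕ n9 = 0 ⊕ 0 = 0
So n9 = 0 and n10 = 0.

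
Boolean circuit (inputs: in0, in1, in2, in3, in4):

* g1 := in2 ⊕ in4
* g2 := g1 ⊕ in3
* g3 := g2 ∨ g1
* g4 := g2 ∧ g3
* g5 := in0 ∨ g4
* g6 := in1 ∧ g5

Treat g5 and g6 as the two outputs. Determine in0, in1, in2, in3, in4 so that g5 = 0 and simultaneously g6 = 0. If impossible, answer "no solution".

Check with in0=0, in1=0, in2=0, in3=0, in4=0:
g1 = in2 ⊕ in4 = 0 ⊕ 0 = 0
g2 = g1 ⊕ in3 = 0 ⊕ 0 = 0
g3 = g2 ∨ g1 = 0 ∨ 0 = 0
g4 = g2 ∧ g3 = 0 ∧ 0 = 0
g5 = in0 ∨ g4 = 0 ∨ 0 = 0
g6 = in1 ∧ g5 = 0 ∧ 0 = 0
So g5 = 0 and g6 = 0.

in0=0, in1=0, in2=0, in3=0, in4=0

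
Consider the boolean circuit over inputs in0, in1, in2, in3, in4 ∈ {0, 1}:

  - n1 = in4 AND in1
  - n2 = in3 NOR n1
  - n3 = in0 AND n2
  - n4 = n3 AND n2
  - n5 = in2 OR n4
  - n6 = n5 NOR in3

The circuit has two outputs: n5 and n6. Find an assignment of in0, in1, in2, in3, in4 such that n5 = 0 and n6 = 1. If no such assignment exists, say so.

in0=0, in1=0, in2=0, in3=0, in4=0

Check with in0=0, in1=0, in2=0, in3=0, in4=0:
n1 = in4 AND in1 = 0 AND 0 = 0
n2 = in3 NOR n1 = 0 NOR 0 = 1
n3 = in0 AND n2 = 0 AND 1 = 0
n4 = n3 AND n2 = 0 AND 1 = 0
n5 = in2 OR n4 = 0 OR 0 = 0
n6 = n5 NOR in3 = 0 NOR 0 = 1
So n5 = 0 and n6 = 1.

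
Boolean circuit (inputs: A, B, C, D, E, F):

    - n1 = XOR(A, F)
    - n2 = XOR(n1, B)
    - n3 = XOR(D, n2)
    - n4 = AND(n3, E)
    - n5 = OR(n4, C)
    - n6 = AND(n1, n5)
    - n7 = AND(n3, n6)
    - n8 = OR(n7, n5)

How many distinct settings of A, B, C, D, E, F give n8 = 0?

24

n8 = OR(n7, n5) must be 0, so both n7 = 0 and n5 = 0.
n7 = AND(n3, n6) must be 0, so at least one of n3, n6 is 0.
n5 = OR(n4, C) must be 0, so both n4 = 0 and C = 0.
Enumerating the 64 input combinations, 24 give n8 = 0 and 40 give n8 = 1.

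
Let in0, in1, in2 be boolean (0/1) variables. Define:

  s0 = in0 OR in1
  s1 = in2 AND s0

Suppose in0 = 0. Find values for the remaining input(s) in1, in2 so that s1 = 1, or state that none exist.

in1=1 in2=1

Check with in0 = 0 and in1=1, in2=1:
s0 = in0 OR in1 = 0 OR 1 = 1
s1 = in2 AND s0 = 1 AND 1 = 1
So s1 = 1.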